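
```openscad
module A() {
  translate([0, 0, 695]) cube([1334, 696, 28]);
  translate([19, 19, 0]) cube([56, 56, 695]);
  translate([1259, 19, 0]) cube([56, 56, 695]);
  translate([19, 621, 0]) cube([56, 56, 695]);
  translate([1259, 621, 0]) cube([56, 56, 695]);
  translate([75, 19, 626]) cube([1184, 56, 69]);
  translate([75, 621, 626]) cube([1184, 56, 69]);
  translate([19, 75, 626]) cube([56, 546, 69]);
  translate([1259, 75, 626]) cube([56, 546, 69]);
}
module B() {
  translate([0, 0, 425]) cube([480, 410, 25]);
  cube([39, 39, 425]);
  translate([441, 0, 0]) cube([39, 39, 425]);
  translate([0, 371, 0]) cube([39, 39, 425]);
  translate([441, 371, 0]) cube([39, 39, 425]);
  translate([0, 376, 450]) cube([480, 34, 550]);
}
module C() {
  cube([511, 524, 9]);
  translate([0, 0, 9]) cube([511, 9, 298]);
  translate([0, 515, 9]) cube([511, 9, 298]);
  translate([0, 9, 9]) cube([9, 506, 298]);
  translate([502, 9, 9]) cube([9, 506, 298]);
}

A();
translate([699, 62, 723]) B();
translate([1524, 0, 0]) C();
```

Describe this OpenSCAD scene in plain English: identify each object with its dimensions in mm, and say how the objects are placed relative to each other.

A is a table: top 1334 mm (x) × 696 mm (y), 28 mm thick, upper face at z = 723 mm, on four 56×56 mm square legs, each inset 19 mm from the nearest pair of top edges, running from z = 0 to the bottom of the top. Four apron rails, 56 mm thick and 69 mm tall, run between adjacent legs with their top edges flush with the underside of the top and their outer faces flush with the legs' outer faces.

B is a chair. The seat is a 480×410×25 mm slab with its top at z = 450 mm, on four 39×39 mm corner legs (flush with the seat edges, standing on z = 0). A flat backrest 34 mm thick, 550 mm tall, spans the full seat width and rises from the seat top along its +y edge, rear face flush with the rear of the seat.

C is an open-topped rectangular box: outside dimensions 511×524×307 mm, with a uniform wall and base thickness of 9 mm. The base is a full 511×524 slab on the floor; four walls sit on top of the base. The front and back walls (the −y and +y sides) span the full width; the two side walls fit between them.

The chair is on top of the table. The open box is on the floor beside the table on its +x side.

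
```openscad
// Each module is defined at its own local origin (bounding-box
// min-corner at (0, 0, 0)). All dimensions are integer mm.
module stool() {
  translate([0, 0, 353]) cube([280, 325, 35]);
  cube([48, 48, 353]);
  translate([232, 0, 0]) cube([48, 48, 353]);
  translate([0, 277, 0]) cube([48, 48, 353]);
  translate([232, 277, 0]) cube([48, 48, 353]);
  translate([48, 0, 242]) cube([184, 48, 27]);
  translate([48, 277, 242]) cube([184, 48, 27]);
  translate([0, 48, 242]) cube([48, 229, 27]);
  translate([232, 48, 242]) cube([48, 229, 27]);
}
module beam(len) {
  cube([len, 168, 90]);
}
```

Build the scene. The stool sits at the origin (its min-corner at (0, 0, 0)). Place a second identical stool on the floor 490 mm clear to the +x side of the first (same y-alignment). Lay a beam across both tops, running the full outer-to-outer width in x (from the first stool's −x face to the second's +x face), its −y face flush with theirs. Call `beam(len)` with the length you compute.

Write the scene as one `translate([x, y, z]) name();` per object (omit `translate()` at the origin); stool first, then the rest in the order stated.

stool();
translate([770, 0, 0]) stool();
translate([0, 0, 388]) beam(1050);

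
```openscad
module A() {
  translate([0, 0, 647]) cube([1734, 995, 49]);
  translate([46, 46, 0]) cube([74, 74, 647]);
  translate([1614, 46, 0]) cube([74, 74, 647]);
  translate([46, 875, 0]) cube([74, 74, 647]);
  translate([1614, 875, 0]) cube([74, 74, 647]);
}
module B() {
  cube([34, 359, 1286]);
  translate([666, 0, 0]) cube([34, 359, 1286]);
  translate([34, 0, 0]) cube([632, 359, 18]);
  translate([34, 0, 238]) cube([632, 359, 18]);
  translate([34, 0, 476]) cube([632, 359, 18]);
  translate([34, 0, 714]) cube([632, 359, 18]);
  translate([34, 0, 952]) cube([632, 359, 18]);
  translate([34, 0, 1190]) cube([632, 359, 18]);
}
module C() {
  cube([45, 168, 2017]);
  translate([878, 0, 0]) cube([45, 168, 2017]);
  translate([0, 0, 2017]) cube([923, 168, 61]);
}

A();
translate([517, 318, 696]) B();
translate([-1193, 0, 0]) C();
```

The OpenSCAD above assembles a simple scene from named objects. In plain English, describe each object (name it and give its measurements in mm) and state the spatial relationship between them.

A is a table with a 1734×995 mm rectangular top, 49 mm thick, top surface at z = 696 mm, supported by four 74×74 mm square legs, each inset 46 mm from the nearest pair of top edges, running from the floor.

B is an open bookshelf. Two side panels, each 34 mm thick, 359 mm deep and 1286 mm tall, stand 700 mm apart (outside-to-outside). Between them sit 6 shelves, each 18 mm thick and 359 mm deep, spanning the full gap between the sides. The bottom shelf rests on the floor (its underside at z = 0) and the clear gap between one shelf's top and the next shelf's underside is 220 mm.

C is a rectangular door frame: two vertical jambs of 45×168 mm section, 2017 mm tall, with a clear opening 833 mm wide between their inner faces. A header 61 mm tall and 168 mm deep lies on top of the jambs and spans the full outside width.

The bookshelf is on top of the table, centred. The door frame is on the floor beside the table on its −x side.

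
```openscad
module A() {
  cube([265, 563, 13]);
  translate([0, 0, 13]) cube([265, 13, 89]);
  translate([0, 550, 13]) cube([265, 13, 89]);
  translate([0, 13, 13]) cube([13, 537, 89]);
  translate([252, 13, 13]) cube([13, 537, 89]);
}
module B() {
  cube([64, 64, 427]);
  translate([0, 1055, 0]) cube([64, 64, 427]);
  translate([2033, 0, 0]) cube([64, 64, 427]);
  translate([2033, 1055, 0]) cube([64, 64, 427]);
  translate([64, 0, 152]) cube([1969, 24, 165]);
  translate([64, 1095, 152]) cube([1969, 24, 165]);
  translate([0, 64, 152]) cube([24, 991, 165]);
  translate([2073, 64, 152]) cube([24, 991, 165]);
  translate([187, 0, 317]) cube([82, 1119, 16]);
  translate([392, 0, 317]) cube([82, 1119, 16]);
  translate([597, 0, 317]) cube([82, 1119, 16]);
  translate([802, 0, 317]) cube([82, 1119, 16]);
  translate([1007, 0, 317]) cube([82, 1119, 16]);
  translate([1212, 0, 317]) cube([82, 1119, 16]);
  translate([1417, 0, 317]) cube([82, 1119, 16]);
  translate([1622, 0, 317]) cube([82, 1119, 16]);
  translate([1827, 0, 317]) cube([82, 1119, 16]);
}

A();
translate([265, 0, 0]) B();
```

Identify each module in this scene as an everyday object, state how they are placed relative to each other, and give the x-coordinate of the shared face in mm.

A is an open box. B is a bed frame. The bed frame is against the open box's +x side, with their −y faces flush. The x-coordinate of the shared face is 265 mm.

The open box's +x face and the bed frame's −x face are both at x = 265 mm.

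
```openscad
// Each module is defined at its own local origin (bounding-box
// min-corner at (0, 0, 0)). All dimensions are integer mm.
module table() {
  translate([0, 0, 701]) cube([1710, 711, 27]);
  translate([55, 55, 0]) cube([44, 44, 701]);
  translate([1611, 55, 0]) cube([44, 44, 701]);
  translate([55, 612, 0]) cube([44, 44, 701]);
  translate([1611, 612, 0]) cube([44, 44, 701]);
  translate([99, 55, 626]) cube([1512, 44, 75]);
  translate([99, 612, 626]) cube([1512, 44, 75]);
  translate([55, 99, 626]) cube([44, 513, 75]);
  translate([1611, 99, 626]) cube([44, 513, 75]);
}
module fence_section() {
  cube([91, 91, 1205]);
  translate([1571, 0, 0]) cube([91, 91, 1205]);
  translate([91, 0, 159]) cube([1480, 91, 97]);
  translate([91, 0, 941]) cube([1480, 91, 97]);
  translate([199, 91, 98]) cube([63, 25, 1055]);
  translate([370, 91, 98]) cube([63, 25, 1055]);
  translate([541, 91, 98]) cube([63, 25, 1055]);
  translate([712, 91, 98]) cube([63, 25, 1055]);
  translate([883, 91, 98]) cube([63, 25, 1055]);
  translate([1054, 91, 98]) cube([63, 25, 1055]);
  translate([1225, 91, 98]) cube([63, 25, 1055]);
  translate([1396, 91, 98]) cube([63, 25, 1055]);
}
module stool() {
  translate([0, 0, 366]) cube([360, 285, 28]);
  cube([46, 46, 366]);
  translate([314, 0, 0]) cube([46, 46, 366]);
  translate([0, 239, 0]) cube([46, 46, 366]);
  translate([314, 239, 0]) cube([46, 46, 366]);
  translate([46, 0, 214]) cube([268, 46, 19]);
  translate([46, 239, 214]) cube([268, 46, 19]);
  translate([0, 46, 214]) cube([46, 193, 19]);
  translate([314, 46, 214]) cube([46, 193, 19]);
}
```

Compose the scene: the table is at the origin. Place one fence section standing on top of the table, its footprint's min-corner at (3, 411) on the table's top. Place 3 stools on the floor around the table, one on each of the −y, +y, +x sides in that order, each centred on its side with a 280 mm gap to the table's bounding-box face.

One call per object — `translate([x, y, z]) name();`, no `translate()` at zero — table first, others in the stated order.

table();
translate([3, 411, 728]) fence_section();
translate([675, -565, 0]) stool();
translate([675, 991, 0]) stool();
translate([1990, 213, 0]) stool();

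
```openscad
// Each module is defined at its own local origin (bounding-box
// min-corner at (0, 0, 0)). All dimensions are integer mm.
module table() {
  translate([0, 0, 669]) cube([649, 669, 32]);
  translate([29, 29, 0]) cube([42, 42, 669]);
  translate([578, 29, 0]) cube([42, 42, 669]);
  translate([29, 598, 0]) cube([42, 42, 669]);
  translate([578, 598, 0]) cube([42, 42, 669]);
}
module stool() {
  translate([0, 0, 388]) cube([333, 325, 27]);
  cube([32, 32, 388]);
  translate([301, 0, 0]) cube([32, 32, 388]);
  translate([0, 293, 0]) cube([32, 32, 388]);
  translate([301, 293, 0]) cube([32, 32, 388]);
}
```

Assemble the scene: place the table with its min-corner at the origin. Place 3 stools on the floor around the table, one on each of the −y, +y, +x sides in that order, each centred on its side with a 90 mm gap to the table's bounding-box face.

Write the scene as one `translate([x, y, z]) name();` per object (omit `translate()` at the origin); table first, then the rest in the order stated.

table();
translate([158, -415, 0]) stool();
translate([158, 759, 0]) stool();
translate([739, 172, 0]) stool();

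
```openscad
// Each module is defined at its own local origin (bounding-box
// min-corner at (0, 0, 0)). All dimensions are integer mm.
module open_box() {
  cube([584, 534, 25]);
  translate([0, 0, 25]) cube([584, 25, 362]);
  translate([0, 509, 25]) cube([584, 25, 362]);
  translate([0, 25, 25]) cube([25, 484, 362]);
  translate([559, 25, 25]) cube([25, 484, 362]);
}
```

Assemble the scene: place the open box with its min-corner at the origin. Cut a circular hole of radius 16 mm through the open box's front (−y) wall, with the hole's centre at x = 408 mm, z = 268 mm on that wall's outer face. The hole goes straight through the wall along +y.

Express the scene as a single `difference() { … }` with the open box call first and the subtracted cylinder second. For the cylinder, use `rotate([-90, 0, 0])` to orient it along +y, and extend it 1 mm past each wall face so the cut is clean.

difference() {
  open_box();
  translate([408, -1, 268]) rotate([-90, 0, 0]) cylinder(h = 27, r = 16);
}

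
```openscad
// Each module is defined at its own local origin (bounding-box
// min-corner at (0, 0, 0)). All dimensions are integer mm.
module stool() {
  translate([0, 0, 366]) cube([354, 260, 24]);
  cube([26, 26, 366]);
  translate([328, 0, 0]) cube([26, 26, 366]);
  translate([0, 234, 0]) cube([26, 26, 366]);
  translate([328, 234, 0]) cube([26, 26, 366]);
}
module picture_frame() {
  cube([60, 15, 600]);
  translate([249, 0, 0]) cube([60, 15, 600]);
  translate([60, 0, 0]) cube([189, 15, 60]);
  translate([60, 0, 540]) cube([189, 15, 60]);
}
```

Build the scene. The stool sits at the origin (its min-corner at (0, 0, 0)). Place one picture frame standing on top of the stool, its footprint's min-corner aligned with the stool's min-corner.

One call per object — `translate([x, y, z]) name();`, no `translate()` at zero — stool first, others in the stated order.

stool();
translate([0, 0, 390]) picture_frame();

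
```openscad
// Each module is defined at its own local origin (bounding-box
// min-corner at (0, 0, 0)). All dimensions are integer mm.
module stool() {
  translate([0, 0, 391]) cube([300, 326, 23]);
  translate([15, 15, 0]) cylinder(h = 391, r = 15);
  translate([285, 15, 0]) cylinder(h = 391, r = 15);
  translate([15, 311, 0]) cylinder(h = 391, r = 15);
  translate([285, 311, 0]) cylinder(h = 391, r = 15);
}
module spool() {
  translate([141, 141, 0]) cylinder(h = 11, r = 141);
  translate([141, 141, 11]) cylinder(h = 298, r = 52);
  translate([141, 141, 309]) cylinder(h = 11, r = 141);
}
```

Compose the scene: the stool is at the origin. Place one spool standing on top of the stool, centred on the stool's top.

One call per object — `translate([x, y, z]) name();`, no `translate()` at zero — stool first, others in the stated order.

stool();
translate([9, 22, 414]) spool();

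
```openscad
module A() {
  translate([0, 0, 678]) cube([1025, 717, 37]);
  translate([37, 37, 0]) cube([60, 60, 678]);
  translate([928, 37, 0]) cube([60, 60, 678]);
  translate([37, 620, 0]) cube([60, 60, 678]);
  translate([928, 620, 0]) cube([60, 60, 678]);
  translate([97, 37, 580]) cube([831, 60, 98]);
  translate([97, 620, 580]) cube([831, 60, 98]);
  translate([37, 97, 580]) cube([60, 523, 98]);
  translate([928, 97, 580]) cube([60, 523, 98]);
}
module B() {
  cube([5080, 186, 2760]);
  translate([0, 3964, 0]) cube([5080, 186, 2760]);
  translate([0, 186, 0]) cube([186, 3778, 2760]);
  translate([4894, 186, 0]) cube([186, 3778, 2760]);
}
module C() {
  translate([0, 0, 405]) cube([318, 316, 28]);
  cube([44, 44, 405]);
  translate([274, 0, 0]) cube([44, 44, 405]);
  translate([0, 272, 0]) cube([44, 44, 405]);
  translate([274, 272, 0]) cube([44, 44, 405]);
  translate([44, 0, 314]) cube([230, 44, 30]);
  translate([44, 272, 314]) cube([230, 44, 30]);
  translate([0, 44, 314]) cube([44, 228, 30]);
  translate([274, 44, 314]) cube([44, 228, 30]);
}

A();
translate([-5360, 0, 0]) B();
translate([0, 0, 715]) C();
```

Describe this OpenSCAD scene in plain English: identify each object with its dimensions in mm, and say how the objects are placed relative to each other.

A is a table: top 1025 mm (x) × 717 mm (y), 37 mm thick, upper face at z = 715 mm, on four 60×60 mm square legs, each inset 37 mm from the nearest pair of top edges, running from z = 0 to the bottom of the top. Four apron rails, 60 mm thick and 98 mm tall, run between adjacent legs with their top edges flush with the underside of the top and their outer faces flush with the legs' outer faces.

B is the wall frame of a small rectangular building: four walls, each 2760 mm tall and 186 mm thick, enclosing a footprint 5080 mm (x) by 4150 mm (y) outside-to-outside, with no floor or roof. The front and back walls (the −y and +y sides) span the full width; the two side walls fit between them.

C is a four-legged stool. The seat is a 318×316×28 mm slab whose top surface is at z = 433 mm; four square legs, each 44×44 mm in cross-section, run from the floor (z = 0) to the underside of the seat, each flush with a corner of the seat. Four stretchers, 44 mm wide and 30 mm tall, connect adjacent legs with their undersides at z = 314 mm, each running between the inner faces of the legs it joins and aligned with the legs' outer faces on the other axis.

The house frame is on the floor beside the table on its −x side. The stool is on top of the table.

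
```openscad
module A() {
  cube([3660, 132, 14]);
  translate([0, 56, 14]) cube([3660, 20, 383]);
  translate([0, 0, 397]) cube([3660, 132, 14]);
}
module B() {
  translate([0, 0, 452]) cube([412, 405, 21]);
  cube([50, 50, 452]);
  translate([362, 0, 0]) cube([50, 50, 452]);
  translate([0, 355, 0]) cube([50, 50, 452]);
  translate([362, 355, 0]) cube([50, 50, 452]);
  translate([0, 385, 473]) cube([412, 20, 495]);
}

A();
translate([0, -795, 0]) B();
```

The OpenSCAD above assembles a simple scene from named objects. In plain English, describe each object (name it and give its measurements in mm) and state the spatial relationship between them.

A is an I-beam lying along x, 3660 mm long. Overall section height 411 mm. Two flanges 132 mm wide (y) and 14 mm thick, one on the floor and one at the top; a web 20 mm thick runs between them, centred on the flange width.

B is a chair: 412×405 mm seat, 21 mm thick, top at z = 473 mm, on four 50 mm square corner legs flush with the seat edges. A 20 mm thick backrest slab spans the full seat width, extending 495 mm above the seat top, its back face flush with the seat's +y edge.

The chair is on the floor beside the I-beam on its −y side.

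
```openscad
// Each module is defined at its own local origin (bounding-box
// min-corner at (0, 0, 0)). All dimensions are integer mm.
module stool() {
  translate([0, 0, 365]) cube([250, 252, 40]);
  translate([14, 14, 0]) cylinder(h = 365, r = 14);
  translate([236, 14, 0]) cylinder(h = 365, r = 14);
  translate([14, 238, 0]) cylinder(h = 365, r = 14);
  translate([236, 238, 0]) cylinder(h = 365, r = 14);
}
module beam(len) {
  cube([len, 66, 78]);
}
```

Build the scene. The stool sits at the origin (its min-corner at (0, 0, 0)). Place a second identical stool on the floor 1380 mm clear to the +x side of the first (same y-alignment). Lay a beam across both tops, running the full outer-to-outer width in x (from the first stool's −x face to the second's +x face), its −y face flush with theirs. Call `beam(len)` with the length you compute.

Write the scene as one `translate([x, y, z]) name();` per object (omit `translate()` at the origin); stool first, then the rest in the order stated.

stool();
translate([1630, 0, 0]) stool();
translate([0, 0, 405]) beam(1880);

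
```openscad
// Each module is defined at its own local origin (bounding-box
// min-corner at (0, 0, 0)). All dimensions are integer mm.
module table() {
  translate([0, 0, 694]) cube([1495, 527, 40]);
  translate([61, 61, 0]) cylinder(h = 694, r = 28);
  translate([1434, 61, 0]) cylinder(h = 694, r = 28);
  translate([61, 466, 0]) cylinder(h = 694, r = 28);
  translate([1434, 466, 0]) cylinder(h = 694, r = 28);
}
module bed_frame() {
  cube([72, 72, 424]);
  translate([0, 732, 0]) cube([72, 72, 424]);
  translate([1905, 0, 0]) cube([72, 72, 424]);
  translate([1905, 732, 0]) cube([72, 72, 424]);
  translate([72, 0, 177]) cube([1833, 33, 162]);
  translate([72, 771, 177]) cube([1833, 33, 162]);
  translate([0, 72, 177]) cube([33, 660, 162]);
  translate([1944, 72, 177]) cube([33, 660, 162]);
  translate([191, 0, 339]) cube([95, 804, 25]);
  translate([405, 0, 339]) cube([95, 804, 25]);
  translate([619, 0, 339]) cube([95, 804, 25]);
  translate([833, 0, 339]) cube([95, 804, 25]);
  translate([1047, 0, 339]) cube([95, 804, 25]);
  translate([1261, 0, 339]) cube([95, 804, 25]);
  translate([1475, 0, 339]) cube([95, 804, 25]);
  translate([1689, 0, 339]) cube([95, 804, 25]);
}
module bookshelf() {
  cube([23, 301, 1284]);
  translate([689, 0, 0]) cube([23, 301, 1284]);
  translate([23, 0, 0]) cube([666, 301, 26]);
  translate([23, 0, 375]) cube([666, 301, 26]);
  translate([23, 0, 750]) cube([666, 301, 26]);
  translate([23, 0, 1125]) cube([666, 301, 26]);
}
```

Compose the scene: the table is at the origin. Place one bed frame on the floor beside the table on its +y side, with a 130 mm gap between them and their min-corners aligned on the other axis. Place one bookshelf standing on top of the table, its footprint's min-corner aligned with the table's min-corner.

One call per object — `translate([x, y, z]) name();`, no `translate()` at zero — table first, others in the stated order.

table();
translate([0, 657, 0]) bed_frame();
translate([0, 0, 734]) bookshelf();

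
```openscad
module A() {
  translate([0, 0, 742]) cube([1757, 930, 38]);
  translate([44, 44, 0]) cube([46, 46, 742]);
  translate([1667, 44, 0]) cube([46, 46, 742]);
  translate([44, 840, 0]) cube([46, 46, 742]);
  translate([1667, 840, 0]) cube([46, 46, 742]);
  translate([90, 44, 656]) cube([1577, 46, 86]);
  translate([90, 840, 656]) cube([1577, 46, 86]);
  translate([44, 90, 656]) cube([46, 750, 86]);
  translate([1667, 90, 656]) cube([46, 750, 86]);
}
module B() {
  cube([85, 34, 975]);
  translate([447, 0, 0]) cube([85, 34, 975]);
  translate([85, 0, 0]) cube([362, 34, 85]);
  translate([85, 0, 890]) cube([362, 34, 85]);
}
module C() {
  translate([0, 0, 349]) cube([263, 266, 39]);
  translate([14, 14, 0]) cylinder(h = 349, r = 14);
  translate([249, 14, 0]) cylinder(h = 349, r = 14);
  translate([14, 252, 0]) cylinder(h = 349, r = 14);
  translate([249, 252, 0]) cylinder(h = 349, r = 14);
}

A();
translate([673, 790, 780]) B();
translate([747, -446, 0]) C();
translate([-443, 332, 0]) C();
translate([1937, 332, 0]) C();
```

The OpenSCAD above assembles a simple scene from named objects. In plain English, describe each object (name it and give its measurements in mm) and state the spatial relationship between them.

A is a table with a 1757×930 mm rectangular top, 38 mm thick, top surface at z = 780 mm, supported by four 46×46 mm square legs, each inset 44 mm from the nearest pair of top edges, running from the floor. Four apron rails, 46 mm thick and 86 mm tall, run between adjacent legs with their top edges flush with the underside of the top and their outer faces flush with the legs' outer faces.

B is a rectangular picture frame lying in the x–z plane (depth along y). The opening is 362 mm wide (x) by 805 mm tall (z), surrounded by a border 85 mm wide on all four sides. The frame is 34 mm deep and is made of two full-height vertical stiles with two horizontal rails fitted between them.

C is a simple wooden stool: a rectangular seat 263 mm (x) by 266 mm (y), 39 mm thick, top face at z = 388 mm, on four round legs, each 28 mm in diameter. The legs rest on z = 0, each leg's axis is inset half a diameter from the nearest pair of seat edges (so the leg's bounding box is flush with the corner).

The picture frame is on top of the table. Three stools sit around the table at the −y, −x, +x sides.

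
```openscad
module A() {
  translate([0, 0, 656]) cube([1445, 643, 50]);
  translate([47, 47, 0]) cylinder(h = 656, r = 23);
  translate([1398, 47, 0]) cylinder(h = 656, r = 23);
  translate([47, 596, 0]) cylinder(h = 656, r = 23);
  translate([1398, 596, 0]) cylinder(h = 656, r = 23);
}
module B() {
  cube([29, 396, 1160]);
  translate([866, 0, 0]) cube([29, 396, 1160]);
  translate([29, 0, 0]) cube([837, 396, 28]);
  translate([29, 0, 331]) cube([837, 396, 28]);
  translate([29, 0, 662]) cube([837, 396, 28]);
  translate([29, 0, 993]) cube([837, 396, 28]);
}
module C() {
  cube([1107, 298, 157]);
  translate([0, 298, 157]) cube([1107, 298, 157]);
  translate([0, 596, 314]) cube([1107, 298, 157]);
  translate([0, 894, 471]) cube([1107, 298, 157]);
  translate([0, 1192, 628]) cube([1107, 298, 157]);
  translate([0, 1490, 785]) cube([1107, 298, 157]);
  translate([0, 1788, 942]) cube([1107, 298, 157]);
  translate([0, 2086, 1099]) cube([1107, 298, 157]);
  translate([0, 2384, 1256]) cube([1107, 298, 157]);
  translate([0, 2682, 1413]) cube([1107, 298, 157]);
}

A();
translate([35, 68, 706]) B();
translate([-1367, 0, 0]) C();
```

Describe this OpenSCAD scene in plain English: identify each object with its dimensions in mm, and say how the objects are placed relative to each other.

A is a table with a 1445×643 mm rectangular top, 50 mm thick, top surface at z = 706 mm, supported by four round legs of 46 mm diameter, each leg's bounding box inset 24 mm from the nearest pair of top edges, running from the floor.

B is a bookshelf 895 mm wide overall, 396 mm deep and 1160 mm tall. The two sides are 29 mm thick vertical panels. 4 horizontal shelves of 28 mm thickness span between the inner faces of the sides; the lowest shelf sits on the floor and shelves are stacked with a clear vertical gap of 303 mm between each pair.

C is a straight staircase of 10 solid steps. Each step is 1107 mm wide (x), 298 mm deep (y, the going) and 157 mm tall (the rise). The first step rests on the floor; each subsequent step sits one going further in +y and one rise higher in +z, directly behind and above the previous step with no overlap.

The bookshelf is on top of the table. The staircase is on the floor beside the table on its −x side.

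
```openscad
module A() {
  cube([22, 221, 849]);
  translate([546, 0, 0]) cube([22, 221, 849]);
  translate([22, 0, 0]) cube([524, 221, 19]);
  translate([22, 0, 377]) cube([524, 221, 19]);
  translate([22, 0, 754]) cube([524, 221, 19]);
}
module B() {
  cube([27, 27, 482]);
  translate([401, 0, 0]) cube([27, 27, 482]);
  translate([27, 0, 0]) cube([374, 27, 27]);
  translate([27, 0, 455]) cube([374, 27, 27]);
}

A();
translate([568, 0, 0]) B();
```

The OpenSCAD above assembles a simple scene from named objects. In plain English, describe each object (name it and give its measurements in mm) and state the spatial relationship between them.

A is an open bookshelf. Two side panels, each 22 mm thick, 221 mm deep and 849 mm tall, stand 568 mm apart (outside-to-outside). Between them sit 3 shelves, each 19 mm thick and 221 mm deep, spanning the full gap between the sides. The bottom shelf rests on the floor (its underside at z = 0) and the clear gap between one shelf's top and the next shelf's underside is 358 mm.

B is a rectangular picture frame lying in the x–z plane (depth along y). The opening is 374 mm wide (x) by 428 mm tall (z), surrounded by a border 27 mm wide on all four sides. The frame is 27 mm deep and is made of two full-height vertical stiles with two horizontal rails fitted between them.

The picture frame is against the bookshelf's +x side, with their −y faces flush.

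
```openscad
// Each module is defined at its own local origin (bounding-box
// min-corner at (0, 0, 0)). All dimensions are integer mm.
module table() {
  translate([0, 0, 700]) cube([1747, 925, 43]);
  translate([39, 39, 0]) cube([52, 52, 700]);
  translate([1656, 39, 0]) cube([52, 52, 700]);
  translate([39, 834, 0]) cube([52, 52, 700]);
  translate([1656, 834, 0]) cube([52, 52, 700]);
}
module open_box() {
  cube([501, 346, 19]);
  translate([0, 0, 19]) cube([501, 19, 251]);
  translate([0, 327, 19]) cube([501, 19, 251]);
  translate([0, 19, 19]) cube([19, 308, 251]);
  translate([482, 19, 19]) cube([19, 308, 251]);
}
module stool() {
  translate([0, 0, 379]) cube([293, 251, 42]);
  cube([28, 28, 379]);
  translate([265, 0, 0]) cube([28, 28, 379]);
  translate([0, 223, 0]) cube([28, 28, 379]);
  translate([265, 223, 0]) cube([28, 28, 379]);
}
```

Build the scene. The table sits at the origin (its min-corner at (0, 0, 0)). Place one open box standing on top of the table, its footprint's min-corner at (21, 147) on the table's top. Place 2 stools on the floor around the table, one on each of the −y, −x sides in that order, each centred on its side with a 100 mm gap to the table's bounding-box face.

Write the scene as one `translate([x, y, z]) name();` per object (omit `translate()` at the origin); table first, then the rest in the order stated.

table();
translate([21, 147, 743]) open_box();
translate([727, -351, 0]) stool();
translate([-393, 337, 0]) stool();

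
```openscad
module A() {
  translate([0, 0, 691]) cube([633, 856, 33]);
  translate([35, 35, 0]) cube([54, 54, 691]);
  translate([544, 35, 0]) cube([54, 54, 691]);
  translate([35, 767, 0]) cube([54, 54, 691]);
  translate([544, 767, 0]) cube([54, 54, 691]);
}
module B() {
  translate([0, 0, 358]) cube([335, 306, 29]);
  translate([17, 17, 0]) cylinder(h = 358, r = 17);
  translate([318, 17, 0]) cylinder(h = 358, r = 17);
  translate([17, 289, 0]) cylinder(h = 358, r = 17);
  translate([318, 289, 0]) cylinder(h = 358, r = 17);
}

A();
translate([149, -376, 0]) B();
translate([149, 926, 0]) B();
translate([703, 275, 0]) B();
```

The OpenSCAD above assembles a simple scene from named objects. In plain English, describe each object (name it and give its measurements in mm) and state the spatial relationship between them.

A is a table with a 633×856 mm rectangular top, 33 mm thick, top surface at z = 724 mm, supported by four 54×54 mm square legs, each inset 35 mm from the nearest pair of top edges, running from the floor.

B is a simple wooden stool: a rectangular seat 335 mm (x) by 306 mm (y), 29 mm thick, top face at z = 387 mm, on four round legs, each 34 mm in diameter. The legs rest on z = 0, each leg's axis is inset half a diameter from the nearest pair of seat edges (so the leg's bounding box is flush with the corner).

Three stools sit around the table at the −y, +y, +x sides.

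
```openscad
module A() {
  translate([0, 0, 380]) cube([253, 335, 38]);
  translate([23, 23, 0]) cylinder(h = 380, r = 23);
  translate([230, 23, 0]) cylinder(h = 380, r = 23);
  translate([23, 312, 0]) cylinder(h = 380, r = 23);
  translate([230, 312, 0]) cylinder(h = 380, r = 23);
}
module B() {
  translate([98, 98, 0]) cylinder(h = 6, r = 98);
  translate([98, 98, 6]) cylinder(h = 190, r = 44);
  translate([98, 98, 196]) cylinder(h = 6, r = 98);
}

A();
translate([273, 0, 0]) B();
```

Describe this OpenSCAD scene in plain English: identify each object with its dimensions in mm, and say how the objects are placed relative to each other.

A is a four-legged stool. The seat is a 253×335×38 mm slab whose top surface is at z = 418 mm; four round legs, each 46 mm in diameter, run from the floor (z = 0) to the underside of the seat, each leg's axis is inset half a diameter from the nearest pair of seat edges (so the leg's bounding box is flush with the corner).

B is a spool: two coaxial disc flanges of radius 98 mm and thickness 6 mm, joined by a core cylinder of radius 44 mm and height 190 mm. The lower flange rests on z = 0 and the three cylinders share a vertical axis.

The spool is on the floor beside the stool on its +x side.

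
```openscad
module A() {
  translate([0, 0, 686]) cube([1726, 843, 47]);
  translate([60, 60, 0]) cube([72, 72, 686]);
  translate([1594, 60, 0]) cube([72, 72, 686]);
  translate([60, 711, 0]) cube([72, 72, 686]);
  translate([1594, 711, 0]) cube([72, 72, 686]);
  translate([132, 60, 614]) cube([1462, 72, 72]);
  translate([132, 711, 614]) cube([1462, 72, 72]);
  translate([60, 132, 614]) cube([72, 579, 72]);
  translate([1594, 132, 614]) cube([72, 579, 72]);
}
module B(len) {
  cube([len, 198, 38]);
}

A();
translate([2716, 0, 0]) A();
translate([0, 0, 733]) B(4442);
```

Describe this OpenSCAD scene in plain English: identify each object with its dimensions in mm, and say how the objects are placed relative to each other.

A is a table with a 1726×843 mm rectangular top, 47 mm thick, top surface at z = 733 mm, supported by four 72×72 mm square legs, each inset 60 mm from the nearest pair of top edges, running from the floor. Four apron rails, 72 mm thick and 72 mm tall, run between adjacent legs with their top edges flush with the underside of the top and their outer faces flush with the legs' outer faces.

B is a rectangular beam 4442 mm long (x), 198 mm deep (y), 38 mm thick (z).

The beam spans the tops of two tables placed 990 mm apart, resting at z = 733 mm.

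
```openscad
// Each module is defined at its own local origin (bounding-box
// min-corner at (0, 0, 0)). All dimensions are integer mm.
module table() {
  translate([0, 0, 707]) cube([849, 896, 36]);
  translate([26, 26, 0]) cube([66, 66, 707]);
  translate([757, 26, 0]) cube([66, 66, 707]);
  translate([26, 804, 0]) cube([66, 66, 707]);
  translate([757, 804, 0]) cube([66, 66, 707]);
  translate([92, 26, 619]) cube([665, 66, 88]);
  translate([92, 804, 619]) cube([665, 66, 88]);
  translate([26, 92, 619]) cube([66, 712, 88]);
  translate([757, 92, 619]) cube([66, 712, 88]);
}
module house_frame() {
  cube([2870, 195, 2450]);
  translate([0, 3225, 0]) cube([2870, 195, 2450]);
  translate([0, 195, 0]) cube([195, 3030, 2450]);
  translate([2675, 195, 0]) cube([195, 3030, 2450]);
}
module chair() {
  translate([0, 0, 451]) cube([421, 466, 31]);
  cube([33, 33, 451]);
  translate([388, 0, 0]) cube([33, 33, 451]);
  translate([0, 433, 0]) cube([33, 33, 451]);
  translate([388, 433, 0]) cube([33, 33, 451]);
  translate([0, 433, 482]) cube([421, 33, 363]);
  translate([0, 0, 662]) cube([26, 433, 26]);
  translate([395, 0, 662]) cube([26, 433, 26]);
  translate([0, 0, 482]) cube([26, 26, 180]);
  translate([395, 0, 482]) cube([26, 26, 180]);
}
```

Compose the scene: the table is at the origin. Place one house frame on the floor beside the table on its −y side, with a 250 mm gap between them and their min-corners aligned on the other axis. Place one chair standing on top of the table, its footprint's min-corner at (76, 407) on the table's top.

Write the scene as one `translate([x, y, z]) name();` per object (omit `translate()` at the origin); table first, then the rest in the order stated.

table();
translate([0, -3670, 0]) house_frame();
translate([76, 407, 743]) chair();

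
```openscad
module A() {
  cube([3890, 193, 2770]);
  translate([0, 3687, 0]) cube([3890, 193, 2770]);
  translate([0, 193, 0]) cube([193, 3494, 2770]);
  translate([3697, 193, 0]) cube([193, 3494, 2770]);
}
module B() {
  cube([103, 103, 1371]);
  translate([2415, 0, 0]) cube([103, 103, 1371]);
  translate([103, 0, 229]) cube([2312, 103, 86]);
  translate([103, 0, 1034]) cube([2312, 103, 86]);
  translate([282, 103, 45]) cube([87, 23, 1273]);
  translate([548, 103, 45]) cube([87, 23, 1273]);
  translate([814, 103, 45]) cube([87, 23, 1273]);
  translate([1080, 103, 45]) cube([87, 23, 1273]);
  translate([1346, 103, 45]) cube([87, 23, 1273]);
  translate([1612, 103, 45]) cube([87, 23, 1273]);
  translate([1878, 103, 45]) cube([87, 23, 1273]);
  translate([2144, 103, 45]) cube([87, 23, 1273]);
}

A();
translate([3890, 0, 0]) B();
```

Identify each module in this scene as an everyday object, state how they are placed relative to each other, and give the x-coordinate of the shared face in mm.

A is a house frame. B is a fence section. The fence section is against the house frame's +x side, with their −y faces flush. The x-coordinate of the shared face is 3890 mm.

The house frame's +x face and the fence section's −x face are both at x = 3890 mm.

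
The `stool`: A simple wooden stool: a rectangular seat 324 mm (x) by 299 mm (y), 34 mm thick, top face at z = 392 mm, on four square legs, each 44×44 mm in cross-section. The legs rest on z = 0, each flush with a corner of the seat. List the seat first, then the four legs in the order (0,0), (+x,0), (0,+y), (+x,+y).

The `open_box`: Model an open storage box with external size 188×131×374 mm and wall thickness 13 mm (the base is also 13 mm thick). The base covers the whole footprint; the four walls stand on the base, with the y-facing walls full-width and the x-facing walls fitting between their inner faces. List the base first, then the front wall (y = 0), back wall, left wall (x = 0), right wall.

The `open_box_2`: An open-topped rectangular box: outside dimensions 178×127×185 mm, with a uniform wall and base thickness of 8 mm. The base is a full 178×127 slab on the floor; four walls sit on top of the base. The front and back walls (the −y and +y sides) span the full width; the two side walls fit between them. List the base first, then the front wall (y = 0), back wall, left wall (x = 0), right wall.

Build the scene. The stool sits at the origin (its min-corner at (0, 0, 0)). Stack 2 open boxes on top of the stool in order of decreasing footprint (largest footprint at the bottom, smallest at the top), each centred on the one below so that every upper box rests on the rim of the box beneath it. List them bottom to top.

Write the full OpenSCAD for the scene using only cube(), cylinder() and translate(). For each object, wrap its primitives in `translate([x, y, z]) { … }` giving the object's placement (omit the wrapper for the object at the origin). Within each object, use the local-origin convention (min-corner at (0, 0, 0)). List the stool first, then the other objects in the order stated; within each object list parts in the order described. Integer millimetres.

translate([0, 0, 358]) cube([324, 299, 34]);
cube([44, 44, 358]);
translate([280, 0, 0]) cube([44, 44, 358]);
translate([0, 255, 0]) cube([44, 44, 358]);
translate([280, 255, 0]) cube([44, 44, 358]);
translate([68, 84, 392]) {
  cube([188, 131, 13]);
  translate([0, 0, 13]) cube([188, 13, 361]);
  translate([0, 118, 13]) cube([188, 13, 361]);
  translate([0, 13, 13]) cube([13, 105, 361]);
  translate([175, 13, 13]) cube([13, 105, 361]);
}
translate([73, 86, 766]) {
  cube([178, 127, 8]);
  translate([0, 0, 8]) cube([178, 8, 177]);
  translate([0, 119, 8]) cube([178, 8, 177]);
  translate([0, 8, 8]) cube([8, 111, 177]);
  translate([170, 8, 8]) cube([8, 111, 177]);
}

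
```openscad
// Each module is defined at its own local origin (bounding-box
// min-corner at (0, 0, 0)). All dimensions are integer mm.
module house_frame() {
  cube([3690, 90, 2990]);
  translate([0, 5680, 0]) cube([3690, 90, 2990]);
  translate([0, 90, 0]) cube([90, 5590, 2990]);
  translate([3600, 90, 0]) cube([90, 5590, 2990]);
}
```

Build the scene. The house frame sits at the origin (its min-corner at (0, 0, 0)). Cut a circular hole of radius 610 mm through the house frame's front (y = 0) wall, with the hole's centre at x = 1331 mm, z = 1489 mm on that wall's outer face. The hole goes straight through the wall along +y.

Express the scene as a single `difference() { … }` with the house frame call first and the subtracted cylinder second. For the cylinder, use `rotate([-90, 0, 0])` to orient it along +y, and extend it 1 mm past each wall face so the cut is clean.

difference() {
  house_frame();
  translate([1331, -1, 1489]) rotate([-90, 0, 0]) cylinder(h = 92, r = 610);
}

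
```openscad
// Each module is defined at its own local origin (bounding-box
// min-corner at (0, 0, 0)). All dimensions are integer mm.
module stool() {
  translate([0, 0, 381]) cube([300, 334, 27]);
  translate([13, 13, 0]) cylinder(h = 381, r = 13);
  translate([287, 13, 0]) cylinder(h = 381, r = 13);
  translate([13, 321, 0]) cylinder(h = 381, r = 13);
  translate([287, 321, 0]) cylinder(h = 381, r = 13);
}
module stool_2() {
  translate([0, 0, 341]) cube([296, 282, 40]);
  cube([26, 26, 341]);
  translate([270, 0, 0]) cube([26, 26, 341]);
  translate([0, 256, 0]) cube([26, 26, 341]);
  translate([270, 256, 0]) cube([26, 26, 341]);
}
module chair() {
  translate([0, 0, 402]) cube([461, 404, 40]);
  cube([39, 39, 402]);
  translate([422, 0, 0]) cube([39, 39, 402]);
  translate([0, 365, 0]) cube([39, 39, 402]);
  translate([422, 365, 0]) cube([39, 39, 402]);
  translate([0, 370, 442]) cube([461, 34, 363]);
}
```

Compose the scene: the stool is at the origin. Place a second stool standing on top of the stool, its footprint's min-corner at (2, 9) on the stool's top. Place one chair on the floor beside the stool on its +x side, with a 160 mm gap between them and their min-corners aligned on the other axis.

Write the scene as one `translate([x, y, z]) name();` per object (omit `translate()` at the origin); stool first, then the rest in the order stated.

stool();
translate([2, 9, 408]) stool_2();
translate([460, 0, 0]) chair();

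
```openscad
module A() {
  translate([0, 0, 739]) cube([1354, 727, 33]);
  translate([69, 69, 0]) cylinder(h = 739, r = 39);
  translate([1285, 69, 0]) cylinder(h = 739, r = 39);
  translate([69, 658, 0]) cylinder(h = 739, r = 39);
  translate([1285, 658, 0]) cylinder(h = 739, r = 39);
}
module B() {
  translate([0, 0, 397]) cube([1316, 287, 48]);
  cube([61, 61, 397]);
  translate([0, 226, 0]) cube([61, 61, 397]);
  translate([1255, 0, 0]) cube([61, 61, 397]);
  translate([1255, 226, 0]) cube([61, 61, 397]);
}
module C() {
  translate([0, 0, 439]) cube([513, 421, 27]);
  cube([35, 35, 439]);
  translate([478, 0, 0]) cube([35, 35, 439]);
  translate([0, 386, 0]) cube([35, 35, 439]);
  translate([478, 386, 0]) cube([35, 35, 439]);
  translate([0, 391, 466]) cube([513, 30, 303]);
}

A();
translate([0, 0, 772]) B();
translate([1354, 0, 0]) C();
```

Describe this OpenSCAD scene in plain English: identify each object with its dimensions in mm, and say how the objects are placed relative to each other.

A is a table with a 1354×727 mm rectangular top, 33 mm thick, top surface at z = 772 mm, supported by four round legs of 78 mm diameter, each leg's bounding box inset 30 mm from the nearest pair of top edges, running from the floor.

B is a bench: a 1316×287 mm seat slab, 48 mm thick, top at z = 445 mm, on four 61×61 mm square legs flush with the seat corners and standing on z = 0.

C is a chair: 513×421 mm seat, 27 mm thick, top at z = 466 mm, on four 35 mm square corner legs flush with the seat edges. A 30 mm thick backrest slab spans the full seat width, extending 303 mm above the seat top, its back face flush with the seat's +y edge.

The bench is on top of the table. The chair is against the table's +x side, with their −y faces flush.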